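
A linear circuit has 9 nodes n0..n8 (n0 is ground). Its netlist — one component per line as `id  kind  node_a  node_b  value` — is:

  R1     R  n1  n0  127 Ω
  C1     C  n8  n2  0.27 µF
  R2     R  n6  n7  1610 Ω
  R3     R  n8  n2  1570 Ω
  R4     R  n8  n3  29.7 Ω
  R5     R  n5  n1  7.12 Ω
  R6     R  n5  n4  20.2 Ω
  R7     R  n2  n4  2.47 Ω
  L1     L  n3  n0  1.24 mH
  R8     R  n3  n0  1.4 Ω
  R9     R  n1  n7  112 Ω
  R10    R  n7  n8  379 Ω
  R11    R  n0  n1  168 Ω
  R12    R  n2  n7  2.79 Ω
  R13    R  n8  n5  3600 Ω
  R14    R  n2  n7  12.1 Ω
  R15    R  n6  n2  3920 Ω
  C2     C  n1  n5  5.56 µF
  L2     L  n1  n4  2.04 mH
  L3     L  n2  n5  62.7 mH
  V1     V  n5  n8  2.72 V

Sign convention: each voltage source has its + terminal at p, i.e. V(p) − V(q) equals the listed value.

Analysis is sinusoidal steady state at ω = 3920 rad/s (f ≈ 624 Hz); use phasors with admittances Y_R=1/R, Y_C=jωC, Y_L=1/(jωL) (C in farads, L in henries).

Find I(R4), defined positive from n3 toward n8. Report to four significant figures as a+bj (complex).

MNA unknowns: 8 node voltages V₁..V_8 plus 1 source current (V1)
R1: Y=0.007874+0.000j on G[1,0]
C1: Y=0.000+0.001058j on G[8,2]
R2: Y=0.0006211+0.000j on G[6,7]
R3: Y=0.0006369+0.000j on G[8,2]
R4: Y=0.03367+0.000j on G[8,3]
R5: Y=0.1404+0.000j on G[5,1]
R6: Y=0.04950+0.000j on G[5,4]
R7: Y=0.4049+0.000j on G[2,4]
L1: Y=0.000-0.2057j on G[3,0]
R8: Y=0.7143+0.000j on G[3,0]
R9: Y=0.008929+0.000j on G[1,7]
R10: Y=0.002639+0.000j on G[7,8]
R11: Y=0.005952+0.000j on G[0,1]
R12: Y=0.3584+0.000j on G[2,7]
R13: Y=0.0002778+0.000j on G[8,5]
R14: Y=0.08264+0.000j on G[2,7]
R15: Y=0.0002551+0.000j on G[6,2]
C2: Y=0.000+0.02180j on G[1,5]
L2: Y=0.000-0.1251j on G[1,4]
L3: Y=0.000-0.004069j on G[2,5]
V1: row V5−V8=2.72, i_V1 at 5,8
solve → V1=1.779-0.003398j, V2=1.784-0.01625j, V3=-0.03181-0.009095j, V4=1.804-0.008189j, V5=1.958-0.007700j, V6=1.774-0.01603j, V7=1.769-0.01594j, V8=-0.7622-0.007700j
aux → i_V1=-0.03366-0.002621j

0.02459-4.698e-05j A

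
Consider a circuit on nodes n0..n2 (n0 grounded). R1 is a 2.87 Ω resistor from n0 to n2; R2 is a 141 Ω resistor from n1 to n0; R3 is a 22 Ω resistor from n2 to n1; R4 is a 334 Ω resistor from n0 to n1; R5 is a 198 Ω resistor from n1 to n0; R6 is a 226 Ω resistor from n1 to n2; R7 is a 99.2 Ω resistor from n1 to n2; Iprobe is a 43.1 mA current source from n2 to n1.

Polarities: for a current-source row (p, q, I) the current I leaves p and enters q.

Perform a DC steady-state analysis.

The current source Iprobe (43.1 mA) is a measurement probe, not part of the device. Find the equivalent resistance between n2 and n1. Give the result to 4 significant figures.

Apply KCL at each of the 2 non-ground nodes and solve the resulting linear system.
Node n1: branches {R2, R3, R4, R5, R6, R7, Iprobe} → V_1 = 0.5547
Node n2: branches {R1, R3, R6, R7, Iprobe} → V_2 = -0.02410

R_eq = 13.43 Ω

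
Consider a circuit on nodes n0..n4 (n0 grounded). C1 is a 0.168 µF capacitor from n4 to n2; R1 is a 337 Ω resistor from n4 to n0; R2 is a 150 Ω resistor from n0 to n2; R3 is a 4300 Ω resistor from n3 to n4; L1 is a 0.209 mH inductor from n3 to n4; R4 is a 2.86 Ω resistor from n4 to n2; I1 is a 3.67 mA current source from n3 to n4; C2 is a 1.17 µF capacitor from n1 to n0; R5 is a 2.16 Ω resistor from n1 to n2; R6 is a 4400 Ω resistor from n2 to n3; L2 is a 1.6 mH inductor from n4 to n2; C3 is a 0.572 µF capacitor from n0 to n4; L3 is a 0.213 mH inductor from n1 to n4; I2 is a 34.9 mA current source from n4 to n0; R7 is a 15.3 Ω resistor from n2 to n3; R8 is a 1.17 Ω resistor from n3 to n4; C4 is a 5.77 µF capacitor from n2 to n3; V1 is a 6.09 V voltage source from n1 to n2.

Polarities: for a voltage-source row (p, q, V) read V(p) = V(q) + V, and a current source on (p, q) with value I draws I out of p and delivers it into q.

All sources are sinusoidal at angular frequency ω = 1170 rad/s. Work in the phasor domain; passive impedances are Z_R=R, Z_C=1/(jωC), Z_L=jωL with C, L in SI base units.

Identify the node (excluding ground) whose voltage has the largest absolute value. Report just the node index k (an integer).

2

Apply KCL at each of the 4 non-ground nodes and solve the resulting linear system.
Node n1: branches {C2, R5, L3, V1} → V_1 = 0.7972+0.03641j
Node n2: branches {C1, R2, R4, R5, R6, L2, R7, C4, V1} → V_2 = -5.293+0.03641j
Node n3: branches {R3, L1, I1, R6, R7, R8, C4} → V_3 = 0.02514-0.5427j
Node n4: branches {C1, R1, R3, L1, R4, I1, L2, C3, L3, I2, R8} → V_4 = 0.04308-0.4593j
Source currents: i(V1)=-4.808+3.025j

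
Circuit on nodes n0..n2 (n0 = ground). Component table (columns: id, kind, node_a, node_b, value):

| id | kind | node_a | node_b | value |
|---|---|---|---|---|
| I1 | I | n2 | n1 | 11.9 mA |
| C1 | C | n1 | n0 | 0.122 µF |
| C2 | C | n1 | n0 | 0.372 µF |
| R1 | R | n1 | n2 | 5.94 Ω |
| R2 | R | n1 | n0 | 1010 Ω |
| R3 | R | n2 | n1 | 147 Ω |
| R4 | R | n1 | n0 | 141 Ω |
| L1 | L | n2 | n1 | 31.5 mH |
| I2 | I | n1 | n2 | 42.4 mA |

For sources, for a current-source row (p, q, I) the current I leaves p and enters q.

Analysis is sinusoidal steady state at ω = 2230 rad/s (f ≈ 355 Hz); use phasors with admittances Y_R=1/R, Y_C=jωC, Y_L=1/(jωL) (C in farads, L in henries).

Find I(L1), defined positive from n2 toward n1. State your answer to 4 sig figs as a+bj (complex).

0.0002002-0.002463j A

Apply KCL at each of the 2 non-ground nodes and solve the resulting linear system.
Node n1: branches {I1, C1, C2, R1, R2, R3, R4, L1, I2} → V_1 = 0.000+0.000j
Node n2: branches {I1, R1, R3, L1, I2} → V_2 = 0.1730+0.01406j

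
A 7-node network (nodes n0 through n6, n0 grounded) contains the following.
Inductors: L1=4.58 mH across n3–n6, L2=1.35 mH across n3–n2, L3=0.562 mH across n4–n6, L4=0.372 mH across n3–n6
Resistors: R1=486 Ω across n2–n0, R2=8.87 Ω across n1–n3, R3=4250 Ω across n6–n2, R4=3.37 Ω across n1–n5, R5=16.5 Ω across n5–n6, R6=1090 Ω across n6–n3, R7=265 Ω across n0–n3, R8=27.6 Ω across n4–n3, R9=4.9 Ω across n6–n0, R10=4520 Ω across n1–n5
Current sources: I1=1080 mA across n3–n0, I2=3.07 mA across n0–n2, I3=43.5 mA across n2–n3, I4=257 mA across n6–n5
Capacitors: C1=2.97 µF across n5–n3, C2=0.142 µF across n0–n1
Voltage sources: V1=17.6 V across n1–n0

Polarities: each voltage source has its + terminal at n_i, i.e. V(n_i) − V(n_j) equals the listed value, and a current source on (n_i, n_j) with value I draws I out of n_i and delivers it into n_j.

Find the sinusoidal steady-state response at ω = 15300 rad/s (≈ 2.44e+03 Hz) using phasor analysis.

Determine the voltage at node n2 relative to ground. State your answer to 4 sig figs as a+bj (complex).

Apply KCL at each of the 6 non-ground nodes and solve the resulting linear system.
Node n1: branches {R2, R4, C2, R10, V1} → V_1 = 17.60+0.000j
Node n2: branches {R1, I2, I3, R3, L2} → V_2 = 4.648+2.052j
Node n3: branches {L1, I1, I3, R2, L2, C1, R6, R7, R8, L4} → V_3 = 4.551+3.084j
Node n4: branches {R8, L3} → V_4 = 3.913+0.4051j
Node n5: branches {R4, I4, R5, C1, R10} → V_5 = 15.57-1.366j
Node n6: branches {L1, R3, I4, R5, R6, L3, L4, R9} → V_6 = 4.747+0.2062j
Source currents: i(V1)=-2.073-0.09617j

4.648+2.052j V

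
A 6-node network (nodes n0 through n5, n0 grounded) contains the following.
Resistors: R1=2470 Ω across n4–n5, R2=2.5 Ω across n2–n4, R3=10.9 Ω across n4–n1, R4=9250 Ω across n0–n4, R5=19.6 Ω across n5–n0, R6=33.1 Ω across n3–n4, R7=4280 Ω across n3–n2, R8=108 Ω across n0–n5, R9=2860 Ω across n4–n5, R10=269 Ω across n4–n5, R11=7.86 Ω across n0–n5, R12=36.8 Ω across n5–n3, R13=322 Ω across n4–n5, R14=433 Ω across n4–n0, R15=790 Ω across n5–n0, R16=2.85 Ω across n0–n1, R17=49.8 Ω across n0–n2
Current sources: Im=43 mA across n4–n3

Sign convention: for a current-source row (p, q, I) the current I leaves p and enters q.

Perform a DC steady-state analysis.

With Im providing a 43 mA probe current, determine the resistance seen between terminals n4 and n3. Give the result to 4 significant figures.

R_eq = 19.98 Ω

MNA unknowns: 5 node voltages V₁..V_5
R1: Y=0.0004049 on G[4,5]
R2: Y=0.4000 on G[2,4]
R3: Y=0.09174 on G[4,1]
R4: Y=0.0001081 on G[0,4]
R5: Y=0.05102 on G[5,0]
R6: Y=0.03021 on G[3,4]
R7: Y=0.0002336 on G[3,2]
R8: Y=0.009259 on G[0,5]
R9: Y=0.0003497 on G[4,5]
R10: Y=0.003717 on G[4,5]
R11: Y=0.1272 on G[0,5]
R12: Y=0.02717 on G[5,3]
R13: Y=0.003106 on G[4,5]
R14: Y=0.002309 on G[4,0]
R15: Y=0.001266 on G[5,0]
R16: Y=0.3509 on G[0,1]
R17: Y=0.02008 on G[0,2]
Im: z[4]−=0.043, z[3]+=0.043
solve → V1=-0.03308, V2=-0.1515, V3=0.6996, V4=-0.1596, V5=0.07964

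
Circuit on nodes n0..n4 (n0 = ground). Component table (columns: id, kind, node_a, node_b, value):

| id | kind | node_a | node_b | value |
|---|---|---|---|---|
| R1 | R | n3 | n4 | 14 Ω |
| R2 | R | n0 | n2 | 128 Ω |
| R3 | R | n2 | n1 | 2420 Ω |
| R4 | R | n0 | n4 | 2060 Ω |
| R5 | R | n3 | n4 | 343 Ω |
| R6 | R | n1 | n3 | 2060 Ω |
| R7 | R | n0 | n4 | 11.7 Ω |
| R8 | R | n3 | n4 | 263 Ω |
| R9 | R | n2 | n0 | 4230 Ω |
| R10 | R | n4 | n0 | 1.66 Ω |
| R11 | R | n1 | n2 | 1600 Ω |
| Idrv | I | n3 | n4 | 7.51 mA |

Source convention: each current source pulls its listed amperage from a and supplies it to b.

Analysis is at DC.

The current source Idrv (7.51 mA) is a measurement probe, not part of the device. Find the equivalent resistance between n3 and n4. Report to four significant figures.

R_eq = 12.74 Ω

MNA unknowns: 4 node voltages V₁..V_4
R1: Y=0.07143 on G[3,4]
R2: Y=0.007812 on G[0,2]
R3: Y=0.0004132 on G[2,1]
R4: Y=0.0004854 on G[0,4]
R5: Y=0.002915 on G[3,4]
R6: Y=0.0004854 on G[1,3]
R7: Y=0.08547 on G[0,4]
R8: Y=0.003802 on G[3,4]
R9: Y=0.0002364 on G[2,0]
R10: Y=0.6024 on G[4,0]
R11: Y=0.0006250 on G[1,2]
Idrv: z[3]−=0.00751, z[4]+=0.00751
solve → V1=-0.03305, V2=-0.003776, V3=-0.09567, V4=4.416e-05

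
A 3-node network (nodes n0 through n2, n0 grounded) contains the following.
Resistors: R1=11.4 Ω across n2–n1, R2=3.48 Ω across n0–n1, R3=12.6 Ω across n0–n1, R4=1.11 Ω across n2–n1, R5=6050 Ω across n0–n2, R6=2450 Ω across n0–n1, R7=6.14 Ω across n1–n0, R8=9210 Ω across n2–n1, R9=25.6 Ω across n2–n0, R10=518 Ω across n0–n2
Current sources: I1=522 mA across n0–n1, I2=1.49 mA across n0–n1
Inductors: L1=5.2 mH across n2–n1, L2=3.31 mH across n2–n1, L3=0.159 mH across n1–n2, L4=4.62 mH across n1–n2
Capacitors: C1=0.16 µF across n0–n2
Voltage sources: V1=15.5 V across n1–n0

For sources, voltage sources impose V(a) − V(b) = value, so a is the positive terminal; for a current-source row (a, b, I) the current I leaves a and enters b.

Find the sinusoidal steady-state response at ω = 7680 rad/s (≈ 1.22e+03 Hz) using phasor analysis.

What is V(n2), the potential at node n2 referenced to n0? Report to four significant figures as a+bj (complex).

15.16-0.3178j V

Element admittances at ω=7680 rad/s:
  Y(R1) = 0.08772+0.000j S between n2,n1
  I1: injects 0.522 A into n1 (from n0)
  Y(R2) = 0.2874+0.000j S between n0,n1
  Y(R3) = 0.07937+0.000j S between n0,n1
  Y(L1) = 0.000-0.02504j S between n2,n1
  Y(L2) = 0.000-0.03934j S between n2,n1
  Y(R4) = 0.9009+0.000j S between n2,n1
  Y(L3) = 0.000-0.8189j S between n1,n2
  Y(R5) = 0.0001653+0.000j S between n0,n2
  Y(C1) = 0.000+0.001229j S between n0,n2
  Y(R6) = 0.0004082+0.000j S between n0,n1
  Y(R7) = 0.1629+0.000j S between n1,n0
  Y(R8) = 0.0001086+0.000j S between n2,n1
  I2: injects 0.00149 A into n1 (from n0)
  Y(R9) = 0.03906+0.000j S between n2,n0
  Y(L4) = 0.000-0.02818j S between n1,n2
  Y(R10) = 0.001931+0.000j S between n0,n2
  V1: constraint V(n1)−V(n0) = 15.5
Assemble and solve the 3×3 MNA system:
  V(n1)=15.50+0.000j  V(n2)=15.16-0.3178j
  i(V1)=-8.316-0.005552j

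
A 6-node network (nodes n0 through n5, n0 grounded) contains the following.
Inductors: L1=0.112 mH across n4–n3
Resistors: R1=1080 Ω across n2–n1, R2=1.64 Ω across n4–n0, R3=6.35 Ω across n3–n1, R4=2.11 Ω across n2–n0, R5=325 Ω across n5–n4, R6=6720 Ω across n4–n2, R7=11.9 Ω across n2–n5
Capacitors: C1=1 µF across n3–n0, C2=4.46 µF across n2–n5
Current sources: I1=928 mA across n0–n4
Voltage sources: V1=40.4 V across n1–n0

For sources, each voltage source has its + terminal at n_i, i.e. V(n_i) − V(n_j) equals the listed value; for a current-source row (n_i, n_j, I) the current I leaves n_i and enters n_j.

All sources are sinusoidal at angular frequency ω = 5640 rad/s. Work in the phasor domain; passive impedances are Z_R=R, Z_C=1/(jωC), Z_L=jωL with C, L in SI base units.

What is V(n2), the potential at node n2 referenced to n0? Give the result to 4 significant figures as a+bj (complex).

MNA unknowns: 5 node voltages V₁..V_5 plus 1 source current (V1)
L1: Y=0.000-1.583j on G[4,3]
R1: Y=0.0009259+0.000j on G[2,1]
R2: Y=0.6098+0.000j on G[4,0]
R3: Y=0.1575+0.000j on G[3,1]
R4: Y=0.4739+0.000j on G[2,0]
C1: Y=0.000+0.005640j on G[3,0]
I1: z[0]−=0.928, z[4]+=0.928
R5: Y=0.003077+0.000j on G[5,4]
C2: Y=0.000+0.02515j on G[2,5]
R6: Y=0.0001488+0.000j on G[4,2]
R7: Y=0.08403+0.000j on G[2,5]
V1: row V1−V0=40.4, i_V1 at 1,0
solve → V1=40.40+0.000j, V2=0.1399-0.003998j, V3=9.696+2.365j, V4=9.426-0.6975j, V5=0.4362-0.1140j
aux → i_V1=-4.873+0.3725j

0.1399-0.003998j V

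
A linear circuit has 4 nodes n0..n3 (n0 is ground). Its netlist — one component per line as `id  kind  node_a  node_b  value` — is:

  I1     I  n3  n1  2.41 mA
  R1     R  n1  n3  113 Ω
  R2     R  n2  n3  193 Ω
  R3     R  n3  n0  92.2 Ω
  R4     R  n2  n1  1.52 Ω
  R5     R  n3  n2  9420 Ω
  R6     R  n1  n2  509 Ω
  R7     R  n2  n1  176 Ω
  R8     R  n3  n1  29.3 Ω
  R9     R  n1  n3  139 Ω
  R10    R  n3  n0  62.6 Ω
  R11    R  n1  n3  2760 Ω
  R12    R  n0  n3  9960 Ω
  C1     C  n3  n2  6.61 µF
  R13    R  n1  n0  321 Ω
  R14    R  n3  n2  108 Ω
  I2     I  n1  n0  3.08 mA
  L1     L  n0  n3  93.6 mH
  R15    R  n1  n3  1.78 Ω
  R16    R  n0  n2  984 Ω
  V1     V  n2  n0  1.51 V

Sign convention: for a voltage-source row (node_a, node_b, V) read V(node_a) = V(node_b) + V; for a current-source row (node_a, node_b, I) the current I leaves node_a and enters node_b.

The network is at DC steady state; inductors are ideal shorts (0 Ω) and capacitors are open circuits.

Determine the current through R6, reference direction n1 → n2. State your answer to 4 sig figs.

MNA unknowns: 3 node voltages V₁..V_3 plus 2 source currents (L1, V1)
I1: z[3]−=0.00241, z[1]+=0.00241
R1: Y=0.008850 on G[1,3]
R2: Y=0.005181 on G[2,3]
R3: Y=0.01085 on G[3,0]
R4: Y=0.6579 on G[2,1]
R5: Y=0.0001062 on G[3,2]
R6: Y=0.001965 on G[1,2]
R7: Y=0.005682 on G[2,1]
R8: Y=0.03413 on G[3,1]
R9: Y=0.007194 on G[1,3]
R10: Y=0.01597 on G[3,0]
R11: Y=0.0003623 on G[1,3]
R12: Y=0.0001004 on G[0,3]
C1: Y=0.000 on G[3,2]
R13: Y=0.003115 on G[1,0]
R14: Y=0.009259 on G[3,2]
I2: z[1]−=0.00308, z[0]+=0.00308
L1: row V0−V3=0, i_L1 at 0,3
R15: Y=0.5618 on G[1,3]
R16: Y=0.001016 on G[0,2]
V1: row V2−V0=1.51, i_V1 at 2,0
solve → V1=0.7840, V2=1.510, V3=0.000
aux → i_L1=-0.4996, i_V1=-0.5067

-0.001426 A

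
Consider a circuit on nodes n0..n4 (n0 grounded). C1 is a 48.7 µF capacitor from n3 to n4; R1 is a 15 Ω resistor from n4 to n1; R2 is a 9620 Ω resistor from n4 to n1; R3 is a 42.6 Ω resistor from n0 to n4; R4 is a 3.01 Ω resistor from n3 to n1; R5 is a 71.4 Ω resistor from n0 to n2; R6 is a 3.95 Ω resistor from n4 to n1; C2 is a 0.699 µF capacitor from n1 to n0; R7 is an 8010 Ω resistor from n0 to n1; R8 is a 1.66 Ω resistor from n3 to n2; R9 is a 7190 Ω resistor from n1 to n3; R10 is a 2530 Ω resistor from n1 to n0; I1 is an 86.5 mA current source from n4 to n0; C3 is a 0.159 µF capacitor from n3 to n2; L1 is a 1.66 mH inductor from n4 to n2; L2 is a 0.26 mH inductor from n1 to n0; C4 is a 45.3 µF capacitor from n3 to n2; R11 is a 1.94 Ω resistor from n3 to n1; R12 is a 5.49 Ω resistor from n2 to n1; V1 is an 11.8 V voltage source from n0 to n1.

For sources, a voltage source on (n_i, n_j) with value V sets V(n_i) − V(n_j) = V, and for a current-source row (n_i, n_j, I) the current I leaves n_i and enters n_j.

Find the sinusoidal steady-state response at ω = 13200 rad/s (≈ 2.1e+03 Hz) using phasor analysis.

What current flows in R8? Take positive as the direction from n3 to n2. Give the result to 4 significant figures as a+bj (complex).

Apply KCL at each of the 4 non-ground nodes and solve the resulting linear system.
Node n1: branches {R1, R2, R4, R6, C2, R7, R9, R10, L2, R11, R12, V1} → V_1 = -11.80+0.000j
Node n2: branches {R5, R8, C3, L1, C4, R12} → V_2 = -11.48-0.02830j
Node n3: branches {C1, R4, R8, R9, C3, C4, R11} → V_3 = -11.57+0.04801j
Node n4: branches {C1, R1, R2, R3, R6, I1, L1} → V_4 = -11.52-0.1024j
Source currents: i(V1)=-0.3508+3.327j

-0.05340+0.04597j A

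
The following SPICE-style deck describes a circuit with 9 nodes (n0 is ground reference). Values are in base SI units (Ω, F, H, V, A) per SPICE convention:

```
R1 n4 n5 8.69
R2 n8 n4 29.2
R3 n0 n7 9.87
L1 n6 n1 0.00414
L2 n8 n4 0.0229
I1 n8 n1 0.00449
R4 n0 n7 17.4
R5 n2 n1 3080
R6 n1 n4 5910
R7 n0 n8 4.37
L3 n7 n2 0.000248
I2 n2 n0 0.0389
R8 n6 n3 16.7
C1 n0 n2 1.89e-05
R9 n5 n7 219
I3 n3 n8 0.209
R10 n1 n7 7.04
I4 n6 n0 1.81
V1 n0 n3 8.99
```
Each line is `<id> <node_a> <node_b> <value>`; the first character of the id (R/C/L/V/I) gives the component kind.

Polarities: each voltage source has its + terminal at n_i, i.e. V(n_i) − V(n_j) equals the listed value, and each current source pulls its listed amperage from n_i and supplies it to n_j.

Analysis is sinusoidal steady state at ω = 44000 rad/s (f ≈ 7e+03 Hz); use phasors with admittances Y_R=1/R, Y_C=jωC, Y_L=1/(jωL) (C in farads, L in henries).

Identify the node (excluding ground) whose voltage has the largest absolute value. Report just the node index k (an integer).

Apply KCL at each of the 8 non-ground nodes and solve the resulting linear system.
Node n1: branches {L1, I1, R5, R6, R10} → V_1 = -0.8429+2.310j
Node n2: branches {R5, L3, I2, C1} → V_2 = 0.08217-0.05294j
Node n3: branches {R8, I3, V1} → V_3 = -8.990+0.000j
Node n4: branches {R1, R2, L2, R6} → V_4 = 0.6846+0.1161j
Node n5: branches {R1, R9} → V_5 = 0.6335+0.1444j
Node n6: branches {L1, R8, I4} → V_6 = -38.69-3.469j
Node n7: branches {R3, R4, L3, R9, R10} → V_7 = -0.6551+0.8552j
Node n8: branches {R2, L2, I1, R7, I3} → V_8 = 0.8669+0.01581j
Source currents: i(V1)=1.987+0.2078j

6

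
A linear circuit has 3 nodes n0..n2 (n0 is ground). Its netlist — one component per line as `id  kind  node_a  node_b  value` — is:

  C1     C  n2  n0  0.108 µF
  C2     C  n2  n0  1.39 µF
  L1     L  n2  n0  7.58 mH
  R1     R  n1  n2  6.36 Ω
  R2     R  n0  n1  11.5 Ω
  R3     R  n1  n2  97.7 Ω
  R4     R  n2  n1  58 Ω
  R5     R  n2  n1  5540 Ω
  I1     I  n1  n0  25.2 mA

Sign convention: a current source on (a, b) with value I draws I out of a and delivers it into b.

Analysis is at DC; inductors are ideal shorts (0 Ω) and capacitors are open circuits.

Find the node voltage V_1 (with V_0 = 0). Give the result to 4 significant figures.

Element admittances at DC:
  Y(C1) = 0.000 S between n2,n0
  Y(C2) = 0.000 S between n2,n0
  L1: short n2↔n0 (DC inductor)
  Y(R1) = 0.1572 S between n1,n2
  Y(R2) = 0.08696 S between n0,n1
  Y(R3) = 0.01024 S between n1,n2
  Y(R4) = 0.01724 S between n2,n1
  Y(R5) = 0.0001805 S between n2,n1
  I1: injects 0.0252 A into n0 (from n1)
Assemble and solve the 3×3 MNA system:
  V(n1)=-0.09270  V(n2)=0.000
  i(L1)=-0.01714

-0.09270 V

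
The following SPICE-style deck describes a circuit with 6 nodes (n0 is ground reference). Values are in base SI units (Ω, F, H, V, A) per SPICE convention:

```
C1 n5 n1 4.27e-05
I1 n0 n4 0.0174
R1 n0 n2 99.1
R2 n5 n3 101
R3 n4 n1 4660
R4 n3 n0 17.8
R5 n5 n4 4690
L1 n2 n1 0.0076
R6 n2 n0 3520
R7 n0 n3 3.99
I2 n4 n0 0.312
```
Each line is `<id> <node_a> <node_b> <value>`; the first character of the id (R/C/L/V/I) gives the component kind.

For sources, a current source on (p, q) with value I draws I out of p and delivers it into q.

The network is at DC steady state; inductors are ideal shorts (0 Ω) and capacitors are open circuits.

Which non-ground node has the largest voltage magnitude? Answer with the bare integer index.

4

Element admittances at DC:
  Y(C1) = 0.000 S between n5,n1
  I1: injects 0.0174 A into n4 (from n0)
  Y(R1) = 0.01009 S between n0,n2
  Y(R2) = 0.009901 S between n5,n3
  Y(R3) = 0.0002146 S between n4,n1
  Y(R4) = 0.05618 S between n3,n0
  Y(R5) = 0.0002132 S between n5,n4
  L1: short n2↔n1 (DC inductor)
  Y(R6) = 0.0002841 S between n2,n0
  Y(R7) = 0.2506 S between n0,n3
  I2: injects 0.312 A into n0 (from n4)
Assemble and solve the 6×6 MNA system:
  V(n1)=-14.25  V(n2)=-14.25  V(n3)=-0.4782  V(n4)=-703.4  V(n5)=-15.30
  i(L1)=0.1479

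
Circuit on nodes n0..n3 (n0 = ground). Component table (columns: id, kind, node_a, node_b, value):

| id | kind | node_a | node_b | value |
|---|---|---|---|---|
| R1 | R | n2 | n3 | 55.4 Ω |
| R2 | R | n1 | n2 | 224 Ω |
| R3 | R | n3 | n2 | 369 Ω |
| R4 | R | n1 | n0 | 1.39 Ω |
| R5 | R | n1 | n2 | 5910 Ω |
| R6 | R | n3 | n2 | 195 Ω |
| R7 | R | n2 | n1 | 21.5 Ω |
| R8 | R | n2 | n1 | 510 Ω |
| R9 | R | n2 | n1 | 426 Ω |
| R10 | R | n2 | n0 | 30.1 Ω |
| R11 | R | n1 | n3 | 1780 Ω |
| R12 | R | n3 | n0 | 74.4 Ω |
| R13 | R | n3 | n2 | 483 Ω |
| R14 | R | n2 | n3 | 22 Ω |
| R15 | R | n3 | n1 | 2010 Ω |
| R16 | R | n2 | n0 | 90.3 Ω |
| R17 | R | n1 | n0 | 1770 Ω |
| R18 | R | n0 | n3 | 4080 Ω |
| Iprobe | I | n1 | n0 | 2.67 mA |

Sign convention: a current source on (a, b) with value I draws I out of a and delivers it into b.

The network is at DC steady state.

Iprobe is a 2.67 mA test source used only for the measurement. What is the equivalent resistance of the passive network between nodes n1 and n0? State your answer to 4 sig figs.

Element admittances at DC:
  Y(R1) = 0.01805 S between n2,n3
  Y(R2) = 0.004464 S between n1,n2
  Y(R3) = 0.002710 S between n3,n2
  Y(R4) = 0.7194 S between n1,n0
  Y(R5) = 0.0001692 S between n1,n2
  Y(R6) = 0.005128 S between n3,n2
  Y(R7) = 0.04651 S between n2,n1
  Y(R8) = 0.001961 S between n2,n1
  Y(R9) = 0.002347 S between n2,n1
  Y(R10) = 0.03322 S between n2,n0
  Y(R11) = 0.0005618 S between n1,n3
  Y(R12) = 0.01344 S between n3,n0
  Y(R13) = 0.002070 S between n3,n2
  Y(R14) = 0.04545 S between n2,n3
  Y(R15) = 0.0004975 S between n3,n1
  Y(R16) = 0.01107 S between n2,n0
  Y(R17) = 0.0005650 S between n1,n0
  Y(R18) = 0.0002451 S between n0,n3
  Iprobe: injects 0.00267 A into n0 (from n1)
Assemble and solve the 3×3 MNA system:
  V(n1)=-0.003569  V(n2)=-0.001795  V(n3)=-0.001537

R_eq = 1.337 Ω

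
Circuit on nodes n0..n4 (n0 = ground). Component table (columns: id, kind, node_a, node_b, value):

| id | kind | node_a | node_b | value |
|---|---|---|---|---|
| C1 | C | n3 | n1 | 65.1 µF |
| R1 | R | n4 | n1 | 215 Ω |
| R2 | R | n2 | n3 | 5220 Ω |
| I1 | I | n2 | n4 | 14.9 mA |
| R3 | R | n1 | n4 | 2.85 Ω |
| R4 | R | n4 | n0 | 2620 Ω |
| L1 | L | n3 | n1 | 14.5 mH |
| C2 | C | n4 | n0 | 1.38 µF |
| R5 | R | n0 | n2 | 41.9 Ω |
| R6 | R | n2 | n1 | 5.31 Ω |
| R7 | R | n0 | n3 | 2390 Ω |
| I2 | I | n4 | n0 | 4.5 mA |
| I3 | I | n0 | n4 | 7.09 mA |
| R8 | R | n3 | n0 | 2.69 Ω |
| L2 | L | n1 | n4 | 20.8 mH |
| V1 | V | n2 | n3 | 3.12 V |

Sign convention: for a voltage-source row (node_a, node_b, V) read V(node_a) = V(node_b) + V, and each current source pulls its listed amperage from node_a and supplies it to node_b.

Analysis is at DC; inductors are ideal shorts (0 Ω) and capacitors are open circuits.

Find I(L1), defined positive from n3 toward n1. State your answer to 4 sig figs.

-0.6051 A

Element admittances at DC:
  Y(C1) = 0.000 S between n3,n1
  Y(R1) = 0.004651 S between n4,n1
  Y(R2) = 0.0001916 S between n2,n3
  I1: injects 0.0149 A into n4 (from n2)
  Y(R3) = 0.3509 S between n1,n4
  Y(R4) = 0.0003817 S between n4,n0
  L1: short n3↔n1 (DC inductor)
  Y(C2) = 0.000 S between n4,n0
  Y(R5) = 0.02387 S between n0,n2
  Y(R6) = 0.1883 S between n2,n1
  Y(R7) = 0.0004184 S between n0,n3
  I2: injects 0.0045 A into n0 (from n4)
  I3: injects 0.00709 A into n4 (from n0)
  Y(R8) = 0.3717 S between n3,n0
  L2: short n1↔n4 (DC inductor)
  V1: constraint V(n2)−V(n3) = 3.12
Assemble and solve the 7×7 MNA system:
  V(n1)=-0.1813  V(n2)=2.939  V(n3)=-0.1813  V(n4)=-0.1813
  i(L1)=-0.6051  i(L2)=-0.01756  i(V1)=-0.6732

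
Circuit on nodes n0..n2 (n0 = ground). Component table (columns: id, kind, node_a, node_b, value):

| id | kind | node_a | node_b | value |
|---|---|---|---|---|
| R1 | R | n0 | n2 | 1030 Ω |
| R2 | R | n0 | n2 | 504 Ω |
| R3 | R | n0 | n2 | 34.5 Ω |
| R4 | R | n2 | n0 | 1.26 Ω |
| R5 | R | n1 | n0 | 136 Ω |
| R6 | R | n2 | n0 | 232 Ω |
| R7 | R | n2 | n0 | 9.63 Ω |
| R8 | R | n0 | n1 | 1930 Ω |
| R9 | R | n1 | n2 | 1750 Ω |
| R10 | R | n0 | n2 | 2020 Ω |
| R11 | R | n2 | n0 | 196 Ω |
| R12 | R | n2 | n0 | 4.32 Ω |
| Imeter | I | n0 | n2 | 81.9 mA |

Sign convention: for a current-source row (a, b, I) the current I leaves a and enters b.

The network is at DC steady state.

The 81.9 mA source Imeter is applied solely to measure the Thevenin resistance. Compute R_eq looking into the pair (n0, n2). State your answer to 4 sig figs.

Apply KCL at each of the 2 non-ground nodes and solve the resulting linear system.
Node n1: branches {R5, R8, R9} → V_1 = 0.004732
Node n2: branches {R1, R2, R3, R4, R6, R7, R9, R10, R11, R12, Imeter} → V_2 = 0.06992

R_eq = 0.8537 Ω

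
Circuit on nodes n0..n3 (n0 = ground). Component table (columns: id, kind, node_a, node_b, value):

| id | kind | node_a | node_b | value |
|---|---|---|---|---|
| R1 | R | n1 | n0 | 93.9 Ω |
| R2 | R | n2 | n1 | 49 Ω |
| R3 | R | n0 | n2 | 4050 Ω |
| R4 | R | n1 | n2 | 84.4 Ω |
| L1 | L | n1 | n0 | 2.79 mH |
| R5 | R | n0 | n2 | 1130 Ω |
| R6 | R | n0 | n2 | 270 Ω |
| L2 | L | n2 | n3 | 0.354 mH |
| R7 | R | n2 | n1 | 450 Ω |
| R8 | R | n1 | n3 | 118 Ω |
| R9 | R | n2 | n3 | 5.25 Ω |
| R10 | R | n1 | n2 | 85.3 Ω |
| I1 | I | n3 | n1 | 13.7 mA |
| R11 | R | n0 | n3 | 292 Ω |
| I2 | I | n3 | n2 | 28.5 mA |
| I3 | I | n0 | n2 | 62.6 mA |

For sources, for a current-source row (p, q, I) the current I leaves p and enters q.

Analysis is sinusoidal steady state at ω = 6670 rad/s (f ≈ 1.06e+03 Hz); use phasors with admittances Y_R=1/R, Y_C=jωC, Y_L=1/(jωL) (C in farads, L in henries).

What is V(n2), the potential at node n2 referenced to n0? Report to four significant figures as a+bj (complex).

1.054+0.8397j V

Apply KCL at each of the 3 non-ground nodes and solve the resulting linear system.
Node n1: branches {R1, R2, R4, L1, R7, R8, R10, I1} → V_1 = 0.3097+0.9443j
Node n2: branches {R2, R3, R4, R5, R6, L2, R7, R9, R10, I2, I3} → V_2 = 1.054+0.8397j
Node n3: branches {L2, R8, R9, I1, R11, I2} → V_3 = 1.010+0.7376j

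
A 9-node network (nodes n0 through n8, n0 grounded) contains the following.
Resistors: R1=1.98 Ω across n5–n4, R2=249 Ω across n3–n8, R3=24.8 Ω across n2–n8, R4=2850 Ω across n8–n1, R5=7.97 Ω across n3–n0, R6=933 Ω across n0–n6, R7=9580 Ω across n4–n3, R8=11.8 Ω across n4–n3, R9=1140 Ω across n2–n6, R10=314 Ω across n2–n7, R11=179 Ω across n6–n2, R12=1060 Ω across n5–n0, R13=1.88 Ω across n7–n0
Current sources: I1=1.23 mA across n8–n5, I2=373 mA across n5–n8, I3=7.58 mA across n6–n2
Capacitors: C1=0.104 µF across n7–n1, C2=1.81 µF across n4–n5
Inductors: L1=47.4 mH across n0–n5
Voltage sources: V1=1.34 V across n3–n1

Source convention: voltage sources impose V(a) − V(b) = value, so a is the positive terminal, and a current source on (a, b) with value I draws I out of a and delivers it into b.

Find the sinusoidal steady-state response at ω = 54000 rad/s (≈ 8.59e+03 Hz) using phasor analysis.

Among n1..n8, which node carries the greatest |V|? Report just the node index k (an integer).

Apply KCL at each of the 8 non-ground nodes and solve the resulting linear system.
Node n1: branches {C1, R4, V1} → V_1 = -2.622+0.1051j
Node n2: branches {R3, I3, R9, R10, R11} → V_2 = 41.25+0.03966j
Node n3: branches {R2, R5, R7, R8, V1} → V_3 = -1.282+0.1051j
Node n4: branches {R1, R7, R8, C2} → V_4 = -5.594+0.07384j
Node n5: branches {R1, I1, I2, R12, C2, L1} → V_5 = -6.294+0.2039j
Node n6: branches {R6, I3, R9, R11} → V_6 = 34.38+0.03402j
Node n7: branches {C1, R10, R13} → V_7 = 0.2441-0.02984j
Node n8: branches {I1, R2, R3, R4, I2} → V_8 = 45.40+0.04605j
Source currents: i(V1)=-0.01761-0.01607j

8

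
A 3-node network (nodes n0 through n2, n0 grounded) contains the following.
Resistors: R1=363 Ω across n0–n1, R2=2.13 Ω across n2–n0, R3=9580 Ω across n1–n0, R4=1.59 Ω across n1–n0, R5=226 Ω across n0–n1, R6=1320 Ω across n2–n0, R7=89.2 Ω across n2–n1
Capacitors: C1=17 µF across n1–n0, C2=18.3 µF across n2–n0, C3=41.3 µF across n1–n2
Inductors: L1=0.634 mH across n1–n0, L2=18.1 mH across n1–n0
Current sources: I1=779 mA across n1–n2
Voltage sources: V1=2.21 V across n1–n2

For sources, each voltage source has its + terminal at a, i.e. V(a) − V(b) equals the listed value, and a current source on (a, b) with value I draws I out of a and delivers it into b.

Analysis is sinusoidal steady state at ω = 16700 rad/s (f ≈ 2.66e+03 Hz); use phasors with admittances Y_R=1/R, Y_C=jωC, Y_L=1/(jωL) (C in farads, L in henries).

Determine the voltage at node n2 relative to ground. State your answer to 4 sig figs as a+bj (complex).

Apply KCL at each of the 2 non-ground nodes and solve the resulting linear system.
Node n1: branches {R1, C1, L1, R3, R4, R5, C3, L2, R7, I1, V1} → V_1 = 1.011+0.1611j
Node n2: branches {R2, C2, R6, C3, R7, I1, V1} → V_2 = -1.199+0.1611j
Source currents: i(V1)=-1.417-1.815j

-1.199+0.1611j V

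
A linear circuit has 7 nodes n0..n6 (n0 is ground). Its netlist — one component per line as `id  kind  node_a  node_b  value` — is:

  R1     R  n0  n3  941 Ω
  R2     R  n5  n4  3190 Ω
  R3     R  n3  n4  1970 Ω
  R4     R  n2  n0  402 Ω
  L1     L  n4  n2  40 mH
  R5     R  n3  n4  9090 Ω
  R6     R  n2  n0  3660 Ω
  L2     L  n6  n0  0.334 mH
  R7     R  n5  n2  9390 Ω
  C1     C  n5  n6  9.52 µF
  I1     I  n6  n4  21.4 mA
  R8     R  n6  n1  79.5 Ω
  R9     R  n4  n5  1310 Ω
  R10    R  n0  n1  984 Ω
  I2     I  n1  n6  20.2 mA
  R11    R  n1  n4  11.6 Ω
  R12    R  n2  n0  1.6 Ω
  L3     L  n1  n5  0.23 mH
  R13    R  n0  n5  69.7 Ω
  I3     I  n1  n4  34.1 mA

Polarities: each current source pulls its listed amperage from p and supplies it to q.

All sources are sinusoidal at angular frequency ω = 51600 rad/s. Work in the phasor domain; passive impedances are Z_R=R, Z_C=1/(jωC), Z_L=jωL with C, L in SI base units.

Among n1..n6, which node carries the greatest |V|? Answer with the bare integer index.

4

Apply KCL at each of the 6 non-ground nodes and solve the resulting linear system.
Node n1: branches {R8, R10, I2, R11, L3, I3} → V_1 = -0.008966-0.001072j
Node n2: branches {R4, L1, R6, R7, R12} → V_2 = 1.207e-06-0.0004824j
Node n3: branches {R1, R3, R5} → V_3 = 0.2294+0.0008585j
Node n4: branches {R2, R3, L1, R5, I1, R9, R11, I3} → V_4 = 0.6241+0.002336j
Node n5: branches {R2, R7, C1, R9, L3, R13} → V_5 = -0.005702-0.004843j
Node n6: branches {L2, C1, I1, R8, I2} → V_6 = -0.006420-0.002648j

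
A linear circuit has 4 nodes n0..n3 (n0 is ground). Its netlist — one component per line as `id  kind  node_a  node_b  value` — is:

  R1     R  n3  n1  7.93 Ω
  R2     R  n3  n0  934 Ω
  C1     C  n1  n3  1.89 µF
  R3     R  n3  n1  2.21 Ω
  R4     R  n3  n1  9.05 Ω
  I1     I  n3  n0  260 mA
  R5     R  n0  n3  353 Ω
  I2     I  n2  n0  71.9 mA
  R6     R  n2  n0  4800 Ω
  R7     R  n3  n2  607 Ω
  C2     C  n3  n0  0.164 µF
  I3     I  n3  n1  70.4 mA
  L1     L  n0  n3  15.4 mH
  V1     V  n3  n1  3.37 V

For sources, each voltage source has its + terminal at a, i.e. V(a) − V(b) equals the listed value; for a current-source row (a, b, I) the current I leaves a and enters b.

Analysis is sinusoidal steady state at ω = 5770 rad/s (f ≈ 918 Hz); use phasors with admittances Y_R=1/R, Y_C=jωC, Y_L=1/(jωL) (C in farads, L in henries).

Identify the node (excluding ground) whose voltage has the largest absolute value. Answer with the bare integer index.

2

Apply KCL at each of the 3 non-ground nodes and solve the resulting linear system.
Node n1: branches {R1, C1, R3, R4, I3, V1} → V_1 = -14.14-27.15j
Node n2: branches {I2, R6, R7} → V_2 = -48.30-24.10j
Node n3: branches {R1, R2, C1, R3, R4, I1, R5, R7, C2, I3, L1, V1} → V_3 = -10.77-27.15j
Source currents: i(V1)=-2.393-0.03675j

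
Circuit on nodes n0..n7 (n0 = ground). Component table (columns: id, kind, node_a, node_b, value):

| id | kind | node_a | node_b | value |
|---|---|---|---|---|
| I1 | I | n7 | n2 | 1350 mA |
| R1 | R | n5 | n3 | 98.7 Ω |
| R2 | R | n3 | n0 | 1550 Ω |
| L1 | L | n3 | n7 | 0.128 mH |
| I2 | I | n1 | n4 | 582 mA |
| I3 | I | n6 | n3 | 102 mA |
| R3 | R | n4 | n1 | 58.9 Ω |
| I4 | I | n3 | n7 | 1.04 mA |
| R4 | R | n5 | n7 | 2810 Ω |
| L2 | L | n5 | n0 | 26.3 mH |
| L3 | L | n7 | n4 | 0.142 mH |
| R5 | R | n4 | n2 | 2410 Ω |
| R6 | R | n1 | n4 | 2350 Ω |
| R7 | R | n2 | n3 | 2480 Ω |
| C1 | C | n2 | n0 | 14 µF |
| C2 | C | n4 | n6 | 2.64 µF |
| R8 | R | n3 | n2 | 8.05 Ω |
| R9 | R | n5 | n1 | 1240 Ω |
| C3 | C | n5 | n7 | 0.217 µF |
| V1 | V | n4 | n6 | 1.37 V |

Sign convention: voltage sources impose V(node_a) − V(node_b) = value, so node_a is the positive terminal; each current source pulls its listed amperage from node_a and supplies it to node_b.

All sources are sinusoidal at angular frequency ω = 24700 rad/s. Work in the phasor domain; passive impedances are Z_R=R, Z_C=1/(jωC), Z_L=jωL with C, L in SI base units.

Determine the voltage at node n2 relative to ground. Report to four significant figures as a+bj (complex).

-0.05072-0.02840j V

Apply KCL at each of the 7 non-ground nodes and solve the resulting linear system.
Node n1: branches {I2, R3, R6, R9} → V_1 = -42.78-4.812j
Node n2: branches {I1, R5, R7, C1, R8} → V_2 = -0.05072-0.02840j
Node n3: branches {R1, R2, L1, I3, I4, R7, R8} → V_3 = -10.77-0.1527j
Node n4: branches {I2, R3, L3, R5, R6, C2, V1} → V_4 = -10.79-4.948j
Node n5: branches {R1, R4, L2, R9, C3} → V_5 = -11.46-1.866j
Node n6: branches {I3, C2, V1} → V_6 = -12.16-4.948j
Node n7: branches {I1, L1, I4, R4, L3, C3} → V_7 = -10.77-4.695j
Source currents: i(V1)=0.1020-0.08933j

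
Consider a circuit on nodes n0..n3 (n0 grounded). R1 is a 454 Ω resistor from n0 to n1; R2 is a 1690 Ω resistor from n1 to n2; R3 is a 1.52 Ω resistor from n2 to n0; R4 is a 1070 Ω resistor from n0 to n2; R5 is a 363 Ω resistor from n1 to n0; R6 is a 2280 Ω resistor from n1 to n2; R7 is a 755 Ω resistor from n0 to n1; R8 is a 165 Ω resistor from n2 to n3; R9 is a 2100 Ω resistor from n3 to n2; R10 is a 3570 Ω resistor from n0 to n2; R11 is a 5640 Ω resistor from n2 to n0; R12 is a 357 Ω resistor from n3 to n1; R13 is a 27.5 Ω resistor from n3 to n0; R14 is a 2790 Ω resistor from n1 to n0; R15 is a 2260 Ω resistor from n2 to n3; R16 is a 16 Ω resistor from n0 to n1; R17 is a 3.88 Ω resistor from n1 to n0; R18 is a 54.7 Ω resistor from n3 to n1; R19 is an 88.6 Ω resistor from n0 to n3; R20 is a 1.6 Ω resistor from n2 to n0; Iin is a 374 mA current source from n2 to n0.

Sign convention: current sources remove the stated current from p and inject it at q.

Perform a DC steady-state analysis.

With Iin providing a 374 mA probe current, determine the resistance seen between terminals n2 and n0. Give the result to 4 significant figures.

Apply KCL at each of the 3 non-ground nodes and solve the resulting linear system.
Node n1: branches {R1, R2, R5, R6, R7, R12, R14, R16, R17, R18} → V_1 = -0.002510
Node n2: branches {R2, R3, R4, R6, R8, R9, R10, R11, R15, R20, Iin} → V_2 = -0.2896
Node n3: branches {R8, R9, R12, R13, R15, R18, R19} → V_3 = -0.02739

R_eq = 0.7742 Ω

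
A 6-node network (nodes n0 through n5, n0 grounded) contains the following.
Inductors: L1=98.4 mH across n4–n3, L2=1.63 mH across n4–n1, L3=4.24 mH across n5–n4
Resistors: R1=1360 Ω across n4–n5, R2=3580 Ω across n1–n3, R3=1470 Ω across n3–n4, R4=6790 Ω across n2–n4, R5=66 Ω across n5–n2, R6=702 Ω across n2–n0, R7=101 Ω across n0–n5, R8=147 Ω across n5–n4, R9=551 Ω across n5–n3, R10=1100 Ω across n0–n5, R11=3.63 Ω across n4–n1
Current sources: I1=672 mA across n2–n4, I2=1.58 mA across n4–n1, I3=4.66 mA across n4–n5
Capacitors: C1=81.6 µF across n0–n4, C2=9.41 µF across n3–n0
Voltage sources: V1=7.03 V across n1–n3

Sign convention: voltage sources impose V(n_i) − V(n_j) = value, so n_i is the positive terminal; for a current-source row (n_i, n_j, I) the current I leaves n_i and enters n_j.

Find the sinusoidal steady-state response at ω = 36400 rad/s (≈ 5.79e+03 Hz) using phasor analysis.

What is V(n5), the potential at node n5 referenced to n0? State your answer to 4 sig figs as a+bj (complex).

-25.92-7.792j V

Apply KCL at each of the 5 non-ground nodes and solve the resulting linear system.
Node n1: branches {R2, L2, I2, R11, V1} → V_1 = 4.091+3.292j
Node n2: branches {I1, R4, R5, R6} → V_2 = -63.66-7.065j
Node n3: branches {L1, R2, R3, C2, R9, V1} → V_3 = -2.939+3.292j
Node n4: branches {L1, R1, I1, C1, L2, R3, R4, I2, R8, I3, R11, L3} → V_4 = 0.3707-0.5045j
Node n5: branches {R1, R5, R7, R8, I3, R9, R10, L3} → V_5 = -25.92-7.792j
Source currents: i(V1)=-1.089-0.9832j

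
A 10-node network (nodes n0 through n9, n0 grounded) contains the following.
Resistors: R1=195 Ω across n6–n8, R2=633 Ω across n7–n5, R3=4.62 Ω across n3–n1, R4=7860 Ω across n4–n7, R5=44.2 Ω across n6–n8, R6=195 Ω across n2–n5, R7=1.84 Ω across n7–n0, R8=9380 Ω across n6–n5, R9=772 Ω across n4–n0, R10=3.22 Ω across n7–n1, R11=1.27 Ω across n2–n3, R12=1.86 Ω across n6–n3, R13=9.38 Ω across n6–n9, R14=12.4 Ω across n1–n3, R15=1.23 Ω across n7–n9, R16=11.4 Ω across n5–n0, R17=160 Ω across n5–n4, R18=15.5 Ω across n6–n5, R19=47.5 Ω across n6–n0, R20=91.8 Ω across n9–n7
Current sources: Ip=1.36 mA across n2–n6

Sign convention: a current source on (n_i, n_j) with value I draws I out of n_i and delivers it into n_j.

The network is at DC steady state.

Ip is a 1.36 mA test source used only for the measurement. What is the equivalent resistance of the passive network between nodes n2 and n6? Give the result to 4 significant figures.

R_eq = 2.873 Ω

MNA unknowns: 9 node voltages V₁..V_9
R1: Y=0.005128 on G[6,8]
R2: Y=0.001580 on G[7,5]
R3: Y=0.2165 on G[3,1]
R4: Y=0.0001272 on G[4,7]
R5: Y=0.02262 on G[6,8]
R6: Y=0.005128 on G[2,5]
R7: Y=0.5435 on G[7,0]
R8: Y=0.0001066 on G[6,5]
R9: Y=0.001295 on G[4,0]
R10: Y=0.3106 on G[7,1]
R11: Y=0.7874 on G[2,3]
R12: Y=0.5376 on G[6,3]
R13: Y=0.1066 on G[6,9]
R14: Y=0.08065 on G[1,3]
R15: Y=0.8130 on G[7,9]
R16: Y=0.08772 on G[5,0]
R17: Y=0.006250 on G[5,4]
R18: Y=0.06452 on G[6,5]
R19: Y=0.02105 on G[6,0]
R20: Y=0.01089 on G[9,7]
Ip: z[2]−=0.00136, z[6]+=0.00136
solve → V1=-0.0006110, V2=-0.002857, V3=-0.001151, V4=0.0002682, V5=0.0003312, V6=0.001050, V7=-9.478e-05, V8=0.001050, V9=3.641e-05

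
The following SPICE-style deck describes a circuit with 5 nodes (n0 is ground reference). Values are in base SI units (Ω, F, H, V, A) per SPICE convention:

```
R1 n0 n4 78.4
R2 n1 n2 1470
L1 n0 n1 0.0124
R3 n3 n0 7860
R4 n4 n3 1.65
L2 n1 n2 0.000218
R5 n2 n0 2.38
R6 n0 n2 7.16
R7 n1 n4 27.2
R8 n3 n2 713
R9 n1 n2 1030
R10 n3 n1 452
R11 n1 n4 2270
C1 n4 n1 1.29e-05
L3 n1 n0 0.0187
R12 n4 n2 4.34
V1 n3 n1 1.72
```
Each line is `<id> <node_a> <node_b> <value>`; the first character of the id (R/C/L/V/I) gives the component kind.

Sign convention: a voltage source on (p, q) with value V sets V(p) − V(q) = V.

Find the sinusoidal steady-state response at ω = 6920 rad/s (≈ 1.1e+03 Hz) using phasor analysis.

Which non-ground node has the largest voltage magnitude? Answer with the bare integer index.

3

Element admittances at ω=6920 rad/s:
  Y(R1) = 0.01276+0.000j S between n0,n4
  Y(R2) = 0.0006803+0.000j S between n1,n2
  Y(L1) = 0.000-0.01165j S between n0,n1
  Y(R3) = 0.0001272+0.000j S between n3,n0
  Y(R4) = 0.6061+0.000j S between n4,n3
  Y(L2) = 0.000-0.6629j S between n1,n2
  Y(R5) = 0.4202+0.000j S between n2,n0
  Y(R6) = 0.1397+0.000j S between n0,n2
  Y(R7) = 0.03676+0.000j S between n1,n4
  Y(R8) = 0.001403+0.000j S between n3,n2
  Y(R9) = 0.0009709+0.000j S between n1,n2
  Y(R10) = 0.002212+0.000j S between n3,n1
  Y(R11) = 0.0004405+0.000j S between n1,n4
  Y(C1) = 0.000+0.08927j S between n4,n1
  Y(L3) = 0.000-0.007728j S between n1,n0
  Y(R12) = 0.2304+0.000j S between n4,n2
  V1: constraint V(n3)−V(n1) = 1.72
Assemble and solve the 5×5 MNA system:
  V(n1)=-0.1557-0.3806j  V(n2)=-0.01129+0.003752j  V(n3)=1.564-0.3806j  V(n4)=1.058-0.3975j
  i(V1)=-0.3129-0.009647j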